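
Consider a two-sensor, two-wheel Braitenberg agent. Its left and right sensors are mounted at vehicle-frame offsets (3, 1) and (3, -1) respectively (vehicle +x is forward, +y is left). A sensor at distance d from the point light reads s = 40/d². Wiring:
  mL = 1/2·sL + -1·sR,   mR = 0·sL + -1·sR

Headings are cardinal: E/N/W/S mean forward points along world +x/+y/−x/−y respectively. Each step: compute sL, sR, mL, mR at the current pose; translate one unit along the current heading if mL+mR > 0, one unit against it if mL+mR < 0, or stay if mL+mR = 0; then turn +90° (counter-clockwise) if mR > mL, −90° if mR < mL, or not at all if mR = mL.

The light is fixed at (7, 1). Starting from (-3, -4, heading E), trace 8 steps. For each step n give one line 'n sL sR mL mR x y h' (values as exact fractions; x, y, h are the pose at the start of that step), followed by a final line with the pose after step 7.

0 8/13 8/17 -36/221 -8/17 -3 -4 E
1 10/41 5/26 -75/1066 -5/26 -4 -4 S
2 40/221 8/41 -948/9061 -8/41 -4 -3 W
3 20/61 20/41 -810/2501 -20/41 -3 -3 N
4 8/13 8/17 -36/221 -8/17 -3 -4 E
5 10/41 5/26 -75/1066 -5/26 -4 -4 S
6 40/221 8/41 -948/9061 -8/41 -4 -3 W
7 20/61 20/41 -810/2501 -20/41 -3 -3 N
final -3 -4 E

n=0: pose=(-3,-4,E); sL=8/13, sR=8/17; mL=-36/221, mR=-8/17; mL+mR=-140/221 → advance -1; mR−mL=-4/13 → turn -1·90°
n=1: pose=(-4,-4,S); sL=10/41, sR=5/26; mL=-75/1066, mR=-5/26; mL+mR=-140/533 → advance -1; mR−mL=-5/41 → turn -1·90°
n=2: pose=(-4,-3,W); sL=40/221, sR=8/41; mL=-948/9061, mR=-8/41; mL+mR=-2716/9061 → advance -1; mR−mL=-20/221 → turn -1·90°
n=3: pose=(-3,-3,N); sL=20/61, sR=20/41; mL=-810/2501, mR=-20/41; mL+mR=-2030/2501 → advance -1; mR−mL=-10/61 → turn -1·90°
n=4: pose=(-3,-4,E); sL=8/13, sR=8/17; mL=-36/221, mR=-8/17; mL+mR=-140/221 → advance -1; mR−mL=-4/13 → turn -1·90°
n=5: pose=(-4,-4,S); sL=10/41, sR=5/26; mL=-75/1066, mR=-5/26; mL+mR=-140/533 → advance -1; mR−mL=-5/41 → turn -1·90°
n=6: pose=(-4,-3,W); sL=40/221, sR=8/41; mL=-948/9061, mR=-8/41; mL+mR=-2716/9061 → advance -1; mR−mL=-20/221 → turn -1·90°
n=7: pose=(-3,-3,N); sL=20/61, sR=20/41; mL=-810/2501, mR=-20/41; mL+mR=-2030/2501 → advance -1; mR−mL=-10/61 → turn -1·90°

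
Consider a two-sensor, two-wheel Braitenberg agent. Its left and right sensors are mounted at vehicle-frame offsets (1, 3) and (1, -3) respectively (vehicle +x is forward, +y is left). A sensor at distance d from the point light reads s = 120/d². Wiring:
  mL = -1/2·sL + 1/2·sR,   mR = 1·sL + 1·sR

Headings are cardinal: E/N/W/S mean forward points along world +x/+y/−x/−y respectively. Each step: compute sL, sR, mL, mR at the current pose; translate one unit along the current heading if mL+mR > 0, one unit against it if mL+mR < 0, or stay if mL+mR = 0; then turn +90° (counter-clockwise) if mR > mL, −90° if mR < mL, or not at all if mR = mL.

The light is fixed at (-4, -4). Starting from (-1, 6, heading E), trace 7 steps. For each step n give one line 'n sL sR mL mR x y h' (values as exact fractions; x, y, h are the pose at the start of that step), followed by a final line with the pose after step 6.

0 24/37 24/13 288/481 1200/481 -1 6 E
1 60/61 12/17 -144/1037 1752/1037 0 6 N
2 120/73 24/41 -1584/2993 6672/2993 0 7 W
3 15/17 6/5 27/170 177/85 -1 7 S
4 24/37 24/13 288/481 1200/481 -1 6 E
5 60/61 12/17 -144/1037 1752/1037 0 6 N
6 120/73 24/41 -1584/2993 6672/2993 0 7 W
final -1 7 S

n=0: pose=(-1,6,E); sL=24/37, sR=24/13; mL=288/481, mR=1200/481; mL+mR=1488/481 → advance +1; mR−mL=912/481 → turn +1·90°
n=1: pose=(0,6,N); sL=60/61, sR=12/17; mL=-144/1037, mR=1752/1037; mL+mR=1608/1037 → advance +1; mR−mL=1896/1037 → turn +1·90°
n=2: pose=(0,7,W); sL=120/73, sR=24/41; mL=-1584/2993, mR=6672/2993; mL+mR=5088/2993 → advance +1; mR−mL=8256/2993 → turn +1·90°
n=3: pose=(-1,7,S); sL=15/17, sR=6/5; mL=27/170, mR=177/85; mL+mR=381/170 → advance +1; mR−mL=327/170 → turn +1·90°
n=4: pose=(-1,6,E); sL=24/37, sR=24/13; mL=288/481, mR=1200/481; mL+mR=1488/481 → advance +1; mR−mL=912/481 → turn +1·90°
n=5: pose=(0,6,N); sL=60/61, sR=12/17; mL=-144/1037, mR=1752/1037; mL+mR=1608/1037 → advance +1; mR−mL=1896/1037 → turn +1·90°
n=6: pose=(0,7,W); sL=120/73, sR=24/41; mL=-1584/2993, mR=6672/2993; mL+mR=5088/2993 → advance +1; mR−mL=8256/2993 → turn +1·90°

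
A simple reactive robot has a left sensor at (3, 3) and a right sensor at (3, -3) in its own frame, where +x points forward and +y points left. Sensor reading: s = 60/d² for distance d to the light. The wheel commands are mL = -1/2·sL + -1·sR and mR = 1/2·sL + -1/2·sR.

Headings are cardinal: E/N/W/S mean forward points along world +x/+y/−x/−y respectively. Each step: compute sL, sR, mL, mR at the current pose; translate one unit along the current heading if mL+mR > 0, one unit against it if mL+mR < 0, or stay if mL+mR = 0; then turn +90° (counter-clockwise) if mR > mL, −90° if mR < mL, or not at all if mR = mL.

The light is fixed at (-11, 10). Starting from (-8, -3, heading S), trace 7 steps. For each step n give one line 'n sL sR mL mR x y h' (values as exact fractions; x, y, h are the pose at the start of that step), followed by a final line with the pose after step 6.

0 15/73 15/64 -1575/4672 -135/9344 -8 -3 S
1 20/39 20/87 -550/1131 160/1131 -8 -2 E
2 30/41 30/53 -2025/2173 180/2173 -9 -2 N
3 60/257 60/101 -18450/25957 -4680/25957 -9 -3 W
4 15/73 15/64 -1575/4672 -135/9344 -8 -3 S
5 20/39 20/87 -550/1131 160/1131 -8 -2 E
6 30/41 30/53 -2025/2173 180/2173 -9 -2 N
final -9 -3 W

n=0: pose=(-8,-3,S); sL=15/73, sR=15/64; mL=-1575/4672, mR=-135/9344; mL+mR=-45/128 → advance -1; mR−mL=3015/9344 → turn +1·90°
n=1: pose=(-8,-2,E); sL=20/39, sR=20/87; mL=-550/1131, mR=160/1131; mL+mR=-10/29 → advance -1; mR−mL=710/1131 → turn +1·90°
n=2: pose=(-9,-2,N); sL=30/41, sR=30/53; mL=-2025/2173, mR=180/2173; mL+mR=-45/53 → advance -1; mR−mL=2205/2173 → turn +1·90°
n=3: pose=(-9,-3,W); sL=60/257, sR=60/101; mL=-18450/25957, mR=-4680/25957; mL+mR=-90/101 → advance -1; mR−mL=13770/25957 → turn +1·90°
n=4: pose=(-8,-3,S); sL=15/73, sR=15/64; mL=-1575/4672, mR=-135/9344; mL+mR=-45/128 → advance -1; mR−mL=3015/9344 → turn +1·90°
n=5: pose=(-8,-2,E); sL=20/39, sR=20/87; mL=-550/1131, mR=160/1131; mL+mR=-10/29 → advance -1; mR−mL=710/1131 → turn +1·90°
n=6: pose=(-9,-2,N); sL=30/41, sR=30/53; mL=-2025/2173, mR=180/2173; mL+mR=-45/53 → advance -1; mR−mL=2205/2173 → turn +1·90°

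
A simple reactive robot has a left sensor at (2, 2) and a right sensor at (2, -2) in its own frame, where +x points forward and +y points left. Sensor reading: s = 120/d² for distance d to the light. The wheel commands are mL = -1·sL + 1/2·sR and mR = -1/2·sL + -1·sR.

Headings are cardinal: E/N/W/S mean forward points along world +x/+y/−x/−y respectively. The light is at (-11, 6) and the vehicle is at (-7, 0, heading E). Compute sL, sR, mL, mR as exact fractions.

left sensor world pos  = (-5, 2); dL² = 52
right sensor world pos = (-5, -2); dR² = 100
sL = 120/52 = 30/13
sR = 120/100 = 6/5
mL = -1·sL + 1/2·sR = -111/65
mR = -1/2·sL + -1·sR = -153/65

30/13 6/5 -111/65 -153/65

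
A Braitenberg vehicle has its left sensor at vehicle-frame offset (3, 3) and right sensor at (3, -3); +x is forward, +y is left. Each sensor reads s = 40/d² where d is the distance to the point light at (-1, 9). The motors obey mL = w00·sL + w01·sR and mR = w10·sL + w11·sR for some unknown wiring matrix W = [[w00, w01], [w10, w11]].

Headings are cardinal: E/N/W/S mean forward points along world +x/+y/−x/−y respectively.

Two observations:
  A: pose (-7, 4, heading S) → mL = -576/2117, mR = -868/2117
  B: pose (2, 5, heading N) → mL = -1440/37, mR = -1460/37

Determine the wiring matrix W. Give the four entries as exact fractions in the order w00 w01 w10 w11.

obs A: pose=(-7,4,S) → sL=40/73, sR=8/29, mL=-576/2117, mR=-868/2117
obs B: pose=(2,5,N) → sL=40, sR=40/37, mL=-1440/37, mR=-1460/37
sensor matrix S = [[40/73, 8/29], [40, 40/37]]; det S = -817920/78329
solve [mL_A; mL_B] = S·[w00; w01] and [mR_A; mR_B] = S·[w10; w11]:
  w00 = -1, w01 = 1, w10 = -1, w11 = 1/2

-1 1 -1 1/2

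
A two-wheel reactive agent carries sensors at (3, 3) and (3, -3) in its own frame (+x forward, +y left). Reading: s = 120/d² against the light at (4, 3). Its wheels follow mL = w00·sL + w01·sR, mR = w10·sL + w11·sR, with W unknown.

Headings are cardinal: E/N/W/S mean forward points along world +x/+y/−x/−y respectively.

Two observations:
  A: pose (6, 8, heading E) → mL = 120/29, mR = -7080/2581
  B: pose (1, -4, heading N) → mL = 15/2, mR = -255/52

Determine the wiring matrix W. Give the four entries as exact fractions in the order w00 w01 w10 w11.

0 1 -1/2 -1/2

obs A: pose=(6,8,E) → sL=120/89, sR=120/29, mL=120/29, mR=-7080/2581
obs B: pose=(1,-4,N) → sL=30/13, sR=15/2, mL=15/2, mR=-255/52
sensor matrix S = [[120/89, 120/29], [30/13, 15/2]]; det S = 18900/33553
solve [mL_A; mL_B] = S·[w00; w01] and [mR_A; mR_B] = S·[w10; w11]:
  w00 = 0, w01 = 1, w10 = -1/2, w11 = -1/2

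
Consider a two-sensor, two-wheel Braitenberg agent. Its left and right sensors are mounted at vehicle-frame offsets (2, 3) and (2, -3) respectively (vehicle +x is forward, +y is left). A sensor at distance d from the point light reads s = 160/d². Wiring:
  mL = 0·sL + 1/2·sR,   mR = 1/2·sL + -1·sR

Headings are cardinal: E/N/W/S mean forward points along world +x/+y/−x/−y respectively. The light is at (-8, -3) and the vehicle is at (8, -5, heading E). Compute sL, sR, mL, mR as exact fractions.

32/65 160/349 80/349 -4816/22685

left sensor world pos  = (10, -2); dL² = 325
right sensor world pos = (10, -8); dR² = 349
sL = 160/325 = 32/65
sR = 160/349 = 160/349
mL = 0·sL + 1/2·sR = 80/349
mR = 1/2·sL + -1·sR = -4816/22685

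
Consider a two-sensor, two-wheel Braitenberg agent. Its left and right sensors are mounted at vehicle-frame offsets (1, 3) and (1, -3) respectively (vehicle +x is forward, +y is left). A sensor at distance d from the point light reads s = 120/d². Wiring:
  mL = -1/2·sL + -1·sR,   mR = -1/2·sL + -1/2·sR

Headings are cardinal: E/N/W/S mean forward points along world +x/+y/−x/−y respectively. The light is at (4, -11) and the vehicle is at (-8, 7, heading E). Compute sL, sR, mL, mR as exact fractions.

left sensor world pos  = (-7, 10); dL² = 562
right sensor world pos = (-7, 4); dR² = 346
sL = 120/562 = 60/281
sR = 120/346 = 60/173
mL = -1/2·sL + -1·sR = -22050/48613
mR = -1/2·sL + -1/2·sR = -13620/48613

60/281 60/173 -22050/48613 -13620/48613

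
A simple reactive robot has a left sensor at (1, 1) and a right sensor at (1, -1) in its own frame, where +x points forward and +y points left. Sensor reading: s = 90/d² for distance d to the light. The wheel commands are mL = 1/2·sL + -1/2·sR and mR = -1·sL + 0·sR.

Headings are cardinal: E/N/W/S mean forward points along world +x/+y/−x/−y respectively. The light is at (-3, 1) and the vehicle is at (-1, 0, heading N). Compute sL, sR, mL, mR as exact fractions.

left sensor world pos  = (-2, 1); dL² = 1
right sensor world pos = (0, 1); dR² = 9
sL = 90/1 = 90
sR = 90/9 = 10
mL = 1/2·sL + -1/2·sR = 40
mR = -1·sL + 0·sR = -90

90 10 40 -90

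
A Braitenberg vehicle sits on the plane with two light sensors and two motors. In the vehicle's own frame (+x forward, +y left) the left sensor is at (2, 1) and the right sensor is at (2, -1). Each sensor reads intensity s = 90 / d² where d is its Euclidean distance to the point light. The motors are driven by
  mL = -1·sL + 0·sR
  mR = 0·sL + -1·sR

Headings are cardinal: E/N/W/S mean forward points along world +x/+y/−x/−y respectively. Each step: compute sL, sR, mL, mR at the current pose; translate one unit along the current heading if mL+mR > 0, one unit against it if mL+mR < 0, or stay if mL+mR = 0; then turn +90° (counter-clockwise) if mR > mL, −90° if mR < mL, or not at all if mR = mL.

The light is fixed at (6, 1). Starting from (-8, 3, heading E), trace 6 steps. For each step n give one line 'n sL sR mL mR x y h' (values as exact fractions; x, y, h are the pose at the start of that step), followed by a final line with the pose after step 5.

0 10/17 18/29 -10/17 -18/29 -8 3 E
1 45/98 45/128 -45/98 -45/128 -9 3 S
2 18/37 90/173 -18/37 -90/173 -9 4 E
3 45/113 9/29 -45/113 -9/29 -10 4 S
4 90/221 18/41 -90/221 -18/41 -10 5 E
5 9/26 45/164 -9/26 -45/164 -11 5 S
final -11 6 E

n=0: pose=(-8,3,E); sL=10/17, sR=18/29; mL=-10/17, mR=-18/29; mL+mR=-596/493 → advance -1; mR−mL=-16/493 → turn -1·90°
n=1: pose=(-9,3,S); sL=45/98, sR=45/128; mL=-45/98, mR=-45/128; mL+mR=-5085/6272 → advance -1; mR−mL=675/6272 → turn +1·90°
n=2: pose=(-9,4,E); sL=18/37, sR=90/173; mL=-18/37, mR=-90/173; mL+mR=-6444/6401 → advance -1; mR−mL=-216/6401 → turn -1·90°
n=3: pose=(-10,4,S); sL=45/113, sR=9/29; mL=-45/113, mR=-9/29; mL+mR=-2322/3277 → advance -1; mR−mL=288/3277 → turn +1·90°
n=4: pose=(-10,5,E); sL=90/221, sR=18/41; mL=-90/221, mR=-18/41; mL+mR=-7668/9061 → advance -1; mR−mL=-288/9061 → turn -1·90°
n=5: pose=(-11,5,S); sL=9/26, sR=45/164; mL=-9/26, mR=-45/164; mL+mR=-1323/2132 → advance -1; mR−mL=153/2132 → turn +1·90°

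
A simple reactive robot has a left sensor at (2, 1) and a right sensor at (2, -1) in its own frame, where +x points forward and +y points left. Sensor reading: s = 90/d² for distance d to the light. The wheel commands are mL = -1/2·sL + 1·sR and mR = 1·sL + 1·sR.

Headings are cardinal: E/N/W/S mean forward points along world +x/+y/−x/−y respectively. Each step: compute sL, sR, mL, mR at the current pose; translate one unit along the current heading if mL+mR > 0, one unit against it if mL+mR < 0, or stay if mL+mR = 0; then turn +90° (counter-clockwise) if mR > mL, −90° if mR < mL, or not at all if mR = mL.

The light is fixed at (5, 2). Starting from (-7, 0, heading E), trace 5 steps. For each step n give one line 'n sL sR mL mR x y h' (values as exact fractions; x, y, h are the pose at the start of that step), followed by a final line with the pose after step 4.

0 90/101 90/109 4185/11009 18900/11009 -7 0 E
1 5/8 9/10 47/80 61/40 -6 0 N
2 90/173 90/169 7965/29237 30780/29237 -6 1 W
3 9/13 45/89 369/2314 1386/1157 -7 1 S
4 90/101 90/109 4185/11009 18900/11009 -7 0 E
final -6 0 N

n=0: pose=(-7,0,E); sL=90/101, sR=90/109; mL=4185/11009, mR=18900/11009; mL+mR=23085/11009 → advance +1; mR−mL=135/101 → turn +1·90°
n=1: pose=(-6,0,N); sL=5/8, sR=9/10; mL=47/80, mR=61/40; mL+mR=169/80 → advance +1; mR−mL=15/16 → turn +1·90°
n=2: pose=(-6,1,W); sL=90/173, sR=90/169; mL=7965/29237, mR=30780/29237; mL+mR=38745/29237 → advance +1; mR−mL=135/173 → turn +1·90°
n=3: pose=(-7,1,S); sL=9/13, sR=45/89; mL=369/2314, mR=1386/1157; mL+mR=3141/2314 → advance +1; mR−mL=27/26 → turn +1·90°
n=4: pose=(-7,0,E); sL=90/101, sR=90/109; mL=4185/11009, mR=18900/11009; mL+mR=23085/11009 → advance +1; mR−mL=135/101 → turn +1·90°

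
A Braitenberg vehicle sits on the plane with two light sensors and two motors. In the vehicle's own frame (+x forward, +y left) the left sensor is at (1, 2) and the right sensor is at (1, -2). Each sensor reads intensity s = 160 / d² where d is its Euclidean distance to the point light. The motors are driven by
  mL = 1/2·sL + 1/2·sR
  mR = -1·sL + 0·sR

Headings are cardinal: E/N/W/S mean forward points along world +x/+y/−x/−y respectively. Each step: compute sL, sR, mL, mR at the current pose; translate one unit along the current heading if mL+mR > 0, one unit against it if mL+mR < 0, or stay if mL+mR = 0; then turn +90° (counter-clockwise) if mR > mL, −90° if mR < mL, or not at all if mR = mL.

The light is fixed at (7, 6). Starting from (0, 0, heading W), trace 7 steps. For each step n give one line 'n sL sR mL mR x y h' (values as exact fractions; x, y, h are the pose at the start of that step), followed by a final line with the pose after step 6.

0 5/4 2 13/8 -5/4 0 0 W
1 32/25 160/61 2976/1525 -32/25 -1 0 N
2 80/29 80/49 3120/1421 -80/29 -1 1 E
3 32/17 160/157 3872/2669 -32/17 -2 1 S
4 20/17 20/13 300/221 -20/17 -2 2 W
5 160/153 160/73 18080/11169 -160/153 -3 2 N
6 80/41 80/53 3760/2173 -80/41 -3 3 E
final -4 3 S

n=0: pose=(0,0,W); sL=5/4, sR=2; mL=13/8, mR=-5/4; mL+mR=3/8 → advance +1; mR−mL=-23/8 → turn -1·90°
n=1: pose=(-1,0,N); sL=32/25, sR=160/61; mL=2976/1525, mR=-32/25; mL+mR=1024/1525 → advance +1; mR−mL=-4928/1525 → turn -1·90°
n=2: pose=(-1,1,E); sL=80/29, sR=80/49; mL=3120/1421, mR=-80/29; mL+mR=-800/1421 → advance -1; mR−mL=-7040/1421 → turn -1·90°
n=3: pose=(-2,1,S); sL=32/17, sR=160/157; mL=3872/2669, mR=-32/17; mL+mR=-1152/2669 → advance -1; mR−mL=-8896/2669 → turn -1·90°
n=4: pose=(-2,2,W); sL=20/17, sR=20/13; mL=300/221, mR=-20/17; mL+mR=40/221 → advance +1; mR−mL=-560/221 → turn -1·90°
n=5: pose=(-3,2,N); sL=160/153, sR=160/73; mL=18080/11169, mR=-160/153; mL+mR=6400/11169 → advance +1; mR−mL=-9920/3723 → turn -1·90°
n=6: pose=(-3,3,E); sL=80/41, sR=80/53; mL=3760/2173, mR=-80/41; mL+mR=-480/2173 → advance -1; mR−mL=-8000/2173 → turn -1·90°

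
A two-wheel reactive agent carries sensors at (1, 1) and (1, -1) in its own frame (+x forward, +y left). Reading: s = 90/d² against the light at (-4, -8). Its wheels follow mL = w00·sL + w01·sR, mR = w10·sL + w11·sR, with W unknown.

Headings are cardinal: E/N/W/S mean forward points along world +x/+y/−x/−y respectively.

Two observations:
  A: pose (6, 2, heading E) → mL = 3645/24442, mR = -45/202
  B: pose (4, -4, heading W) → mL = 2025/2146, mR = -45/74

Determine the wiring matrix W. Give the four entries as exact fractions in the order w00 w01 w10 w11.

1 -1/2 0 -1/2

obs A: pose=(6,2,E) → sL=45/121, sR=45/101, mL=3645/24442, mR=-45/202
obs B: pose=(4,-4,W) → sL=45/29, sR=45/37, mL=2025/2146, mR=-45/74
sensor matrix S = [[45/121, 45/101], [45/29, 45/37]]; det S = -3134700/13113133
solve [mL_A; mL_B] = S·[w00; w01] and [mR_A; mR_B] = S·[w10; w11]:
  w00 = 1, w01 = -1/2, w10 = 0, w11 = -1/2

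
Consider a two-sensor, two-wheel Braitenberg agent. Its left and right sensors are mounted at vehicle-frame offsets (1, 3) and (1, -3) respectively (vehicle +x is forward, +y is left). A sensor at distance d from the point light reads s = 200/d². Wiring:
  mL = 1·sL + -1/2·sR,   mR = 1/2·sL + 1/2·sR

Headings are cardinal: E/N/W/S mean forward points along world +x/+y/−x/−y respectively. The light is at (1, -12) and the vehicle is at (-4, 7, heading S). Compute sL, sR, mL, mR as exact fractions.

left sensor world pos  = (-1, 6); dL² = 328
right sensor world pos = (-7, 6); dR² = 388
sL = 200/328 = 25/41
sR = 200/388 = 50/97
mL = 1·sL + -1/2·sR = 1400/3977
mR = 1/2·sL + 1/2·sR = 4475/7954

25/41 50/97 1400/3977 4475/7954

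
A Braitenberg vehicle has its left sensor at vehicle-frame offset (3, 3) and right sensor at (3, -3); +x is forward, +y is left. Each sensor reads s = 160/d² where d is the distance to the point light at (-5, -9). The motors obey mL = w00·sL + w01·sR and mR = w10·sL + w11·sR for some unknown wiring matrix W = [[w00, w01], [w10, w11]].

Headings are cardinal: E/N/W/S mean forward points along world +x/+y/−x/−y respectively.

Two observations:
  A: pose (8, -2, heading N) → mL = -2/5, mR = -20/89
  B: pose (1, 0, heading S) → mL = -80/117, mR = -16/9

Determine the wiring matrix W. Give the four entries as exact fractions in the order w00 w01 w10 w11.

obs A: pose=(8,-2,N) → sL=4/5, sR=40/89, mL=-2/5, mR=-20/89
obs B: pose=(1,0,S) → sL=160/117, sR=32/9, mL=-80/117, mR=-16/9
sensor matrix S = [[4/5, 40/89], [160/117, 32/9]]; det S = 116096/52065
solve [mL_A; mL_B] = S·[w00; w01] and [mR_A; mR_B] = S·[w10; w11]:
  w00 = -1/2, w01 = 0, w10 = 0, w11 = -1/2

-1/2 0 0 -1/2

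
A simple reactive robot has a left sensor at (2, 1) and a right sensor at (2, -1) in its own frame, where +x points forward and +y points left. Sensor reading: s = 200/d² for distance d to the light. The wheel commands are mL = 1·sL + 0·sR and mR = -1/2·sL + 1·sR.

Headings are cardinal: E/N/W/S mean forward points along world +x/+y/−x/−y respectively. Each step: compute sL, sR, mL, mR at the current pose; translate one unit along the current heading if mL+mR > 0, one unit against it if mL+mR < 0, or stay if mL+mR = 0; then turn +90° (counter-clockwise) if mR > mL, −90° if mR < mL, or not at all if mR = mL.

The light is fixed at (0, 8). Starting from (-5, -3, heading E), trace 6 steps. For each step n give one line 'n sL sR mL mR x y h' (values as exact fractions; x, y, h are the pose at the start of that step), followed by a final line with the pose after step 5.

n=0: pose=(-5,-3,E); sL=200/109, sR=200/153; mL=200/109, mR=6500/16677; mL+mR=37100/16677 → advance +1; mR−mL=-24100/16677 → turn -1·90°
n=1: pose=(-4,-3,S); sL=100/89, sR=100/97; mL=100/89, mR=4050/8633; mL+mR=13750/8633 → advance +1; mR−mL=-5650/8633 → turn -1·90°
n=2: pose=(-4,-4,W); sL=40/41, sR=200/157; mL=40/41, mR=5060/6437; mL+mR=11340/6437 → advance +1; mR−mL=-1220/6437 → turn -1·90°
n=3: pose=(-5,-4,N); sL=25/17, sR=50/29; mL=25/17, mR=975/986; mL+mR=2425/986 → advance +1; mR−mL=-475/986 → turn -1·90°
n=4: pose=(-5,-3,E); sL=200/109, sR=200/153; mL=200/109, mR=6500/16677; mL+mR=37100/16677 → advance +1; mR−mL=-24100/16677 → turn -1·90°
n=5: pose=(-4,-3,S); sL=100/89, sR=100/97; mL=100/89, mR=4050/8633; mL+mR=13750/8633 → advance +1; mR−mL=-5650/8633 → turn -1·90°

0 200/109 200/153 200/109 6500/16677 -5 -3 E
1 100/89 100/97 100/89 4050/8633 -4 -3 S
2 40/41 200/157 40/41 5060/6437 -4 -4 W
3 25/17 50/29 25/17 975/986 -5 -4 N
4 200/109 200/153 200/109 6500/16677 -5 -3 E
5 100/89 100/97 100/89 4050/8633 -4 -3 S
final -4 -4 W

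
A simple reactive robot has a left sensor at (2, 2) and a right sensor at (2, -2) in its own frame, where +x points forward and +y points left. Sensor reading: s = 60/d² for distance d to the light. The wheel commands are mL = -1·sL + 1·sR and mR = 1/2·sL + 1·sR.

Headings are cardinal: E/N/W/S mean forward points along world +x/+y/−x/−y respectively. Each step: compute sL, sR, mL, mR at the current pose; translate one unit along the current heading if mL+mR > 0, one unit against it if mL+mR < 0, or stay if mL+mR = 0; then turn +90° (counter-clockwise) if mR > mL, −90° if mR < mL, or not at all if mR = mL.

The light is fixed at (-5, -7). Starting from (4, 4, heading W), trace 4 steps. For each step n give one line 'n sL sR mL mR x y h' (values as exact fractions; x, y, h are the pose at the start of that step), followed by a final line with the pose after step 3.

0 6/13 30/109 -264/1417 717/1417 4 4 W
1 60/181 20/39 1280/7059 4790/7059 3 4 S
2 15/61 15/41 300/2501 2445/5002 3 3 E
3 60/193 12/53 -864/10229 3906/10229 4 3 N
final 4 4 W

n=0: pose=(4,4,W); sL=6/13, sR=30/109; mL=-264/1417, mR=717/1417; mL+mR=453/1417 → advance +1; mR−mL=9/13 → turn +1·90°
n=1: pose=(3,4,S); sL=60/181, sR=20/39; mL=1280/7059, mR=4790/7059; mL+mR=6070/7059 → advance +1; mR−mL=90/181 → turn +1·90°
n=2: pose=(3,3,E); sL=15/61, sR=15/41; mL=300/2501, mR=2445/5002; mL+mR=3045/5002 → advance +1; mR−mL=45/122 → turn +1·90°
n=3: pose=(4,3,N); sL=60/193, sR=12/53; mL=-864/10229, mR=3906/10229; mL+mR=3042/10229 → advance +1; mR−mL=90/193 → turn +1·90°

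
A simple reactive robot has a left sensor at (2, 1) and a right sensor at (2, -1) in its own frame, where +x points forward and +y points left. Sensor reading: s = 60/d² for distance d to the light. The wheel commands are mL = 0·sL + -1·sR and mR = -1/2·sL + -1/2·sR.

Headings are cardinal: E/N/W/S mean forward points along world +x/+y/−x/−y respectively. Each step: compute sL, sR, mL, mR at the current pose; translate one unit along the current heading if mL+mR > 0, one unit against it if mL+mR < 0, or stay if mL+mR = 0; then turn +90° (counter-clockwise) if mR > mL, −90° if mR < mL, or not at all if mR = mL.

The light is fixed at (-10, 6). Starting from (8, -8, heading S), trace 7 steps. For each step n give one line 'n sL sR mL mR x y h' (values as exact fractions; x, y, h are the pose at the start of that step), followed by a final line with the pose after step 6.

n=0: pose=(8,-8,S); sL=60/617, sR=12/109; mL=-12/109, mR=-6972/67253; mL+mR=-14376/67253 → advance -1; mR−mL=432/67253 → turn +1·90°
n=1: pose=(8,-7,E); sL=15/136, sR=15/149; mL=-15/149, mR=-4275/40528; mL+mR=-8355/40528 → advance -1; mR−mL=-195/40528 → turn -1·90°
n=2: pose=(7,-7,S); sL=20/183, sR=60/481; mL=-60/481, mR=-10300/88023; mL+mR=-21280/88023 → advance -1; mR−mL=680/88023 → turn +1·90°
n=3: pose=(7,-6,E); sL=30/241, sR=6/53; mL=-6/53, mR=-1518/12773; mL+mR=-2964/12773 → advance -1; mR−mL=-72/12773 → turn -1·90°
n=4: pose=(6,-6,S); sL=12/97, sR=60/421; mL=-60/421, mR=-5436/40837; mL+mR=-11256/40837 → advance -1; mR−mL=384/40837 → turn +1·90°
n=5: pose=(6,-5,E); sL=15/106, sR=5/39; mL=-5/39, mR=-1115/8268; mL+mR=-725/2756 → advance -1; mR−mL=-55/8268 → turn -1·90°
n=6: pose=(5,-5,S); sL=12/85, sR=12/73; mL=-12/73, mR=-948/6205; mL+mR=-1968/6205 → advance -1; mR−mL=72/6205 → turn +1·90°

0 60/617 12/109 -12/109 -6972/67253 8 -8 S
1 15/136 15/149 -15/149 -4275/40528 8 -7 E
2 20/183 60/481 -60/481 -10300/88023 7 -7 S
3 30/241 6/53 -6/53 -1518/12773 7 -6 E
4 12/97 60/421 -60/421 -5436/40837 6 -6 S
5 15/106 5/39 -5/39 -1115/8268 6 -5 E
6 12/85 12/73 -12/73 -948/6205 5 -5 S
final 5 -4 E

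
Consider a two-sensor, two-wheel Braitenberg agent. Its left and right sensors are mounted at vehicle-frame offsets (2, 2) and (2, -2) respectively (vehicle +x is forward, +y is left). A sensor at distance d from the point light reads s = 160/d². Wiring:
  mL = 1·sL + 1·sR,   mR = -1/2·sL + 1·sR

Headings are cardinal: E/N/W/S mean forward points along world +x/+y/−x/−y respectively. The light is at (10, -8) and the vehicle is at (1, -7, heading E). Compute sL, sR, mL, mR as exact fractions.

80/29 16/5 864/145 264/145

left sensor world pos  = (3, -5); dL² = 58
right sensor world pos = (3, -9); dR² = 50
sL = 160/58 = 80/29
sR = 160/50 = 16/5
mL = 1·sL + 1·sR = 864/145
mR = -1/2·sL + 1·sR = 264/145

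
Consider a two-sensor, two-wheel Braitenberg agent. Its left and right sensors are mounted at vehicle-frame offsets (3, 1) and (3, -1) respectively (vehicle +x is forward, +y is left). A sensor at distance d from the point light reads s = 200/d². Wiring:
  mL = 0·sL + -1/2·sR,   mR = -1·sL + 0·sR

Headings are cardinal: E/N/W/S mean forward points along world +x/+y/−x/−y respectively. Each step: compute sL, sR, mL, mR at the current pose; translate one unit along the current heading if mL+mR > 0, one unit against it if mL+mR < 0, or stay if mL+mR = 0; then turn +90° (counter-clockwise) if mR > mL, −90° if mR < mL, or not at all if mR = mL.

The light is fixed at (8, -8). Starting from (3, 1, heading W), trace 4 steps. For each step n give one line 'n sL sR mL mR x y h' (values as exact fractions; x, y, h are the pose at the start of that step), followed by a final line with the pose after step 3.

0 25/16 50/41 -25/41 -25/16 3 1 W
1 200/169 200/153 -100/153 -200/169 4 1 N
2 100/41 4 -2 -100/41 4 0 E
3 200/41 200/61 -100/61 -200/41 3 0 S
final 3 1 W

n=0: pose=(3,1,W); sL=25/16, sR=50/41; mL=-25/41, mR=-25/16; mL+mR=-1425/656 → advance -1; mR−mL=-625/656 → turn -1·90°
n=1: pose=(4,1,N); sL=200/169, sR=200/153; mL=-100/153, mR=-200/169; mL+mR=-47500/25857 → advance -1; mR−mL=-13700/25857 → turn -1·90°
n=2: pose=(4,0,E); sL=100/41, sR=4; mL=-2, mR=-100/41; mL+mR=-182/41 → advance -1; mR−mL=-18/41 → turn -1·90°
n=3: pose=(3,0,S); sL=200/41, sR=200/61; mL=-100/61, mR=-200/41; mL+mR=-16300/2501 → advance -1; mR−mL=-8100/2501 → turn -1·90°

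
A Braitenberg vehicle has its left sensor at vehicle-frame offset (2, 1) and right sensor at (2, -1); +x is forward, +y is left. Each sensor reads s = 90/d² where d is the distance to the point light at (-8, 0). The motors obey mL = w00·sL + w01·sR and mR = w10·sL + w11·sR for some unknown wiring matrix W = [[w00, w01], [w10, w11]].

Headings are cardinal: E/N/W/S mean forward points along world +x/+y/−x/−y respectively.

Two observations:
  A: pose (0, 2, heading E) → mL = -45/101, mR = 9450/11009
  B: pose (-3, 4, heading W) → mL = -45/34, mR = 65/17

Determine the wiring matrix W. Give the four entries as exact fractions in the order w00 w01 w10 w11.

obs A: pose=(0,2,E) → sL=90/109, sR=90/101, mL=-45/101, mR=9450/11009
obs B: pose=(-3,4,W) → sL=5, sR=45/17, mL=-45/34, mR=65/17
sensor matrix S = [[90/109, 90/101], [5, 45/17]]; det S = -424800/187153
solve [mL_A; mL_B] = S·[w00; w01] and [mR_A; mR_B] = S·[w10; w11]:
  w00 = 0, w01 = -1/2, w10 = 1/2, w11 = 1/2

0 -1/2 1/2 1/2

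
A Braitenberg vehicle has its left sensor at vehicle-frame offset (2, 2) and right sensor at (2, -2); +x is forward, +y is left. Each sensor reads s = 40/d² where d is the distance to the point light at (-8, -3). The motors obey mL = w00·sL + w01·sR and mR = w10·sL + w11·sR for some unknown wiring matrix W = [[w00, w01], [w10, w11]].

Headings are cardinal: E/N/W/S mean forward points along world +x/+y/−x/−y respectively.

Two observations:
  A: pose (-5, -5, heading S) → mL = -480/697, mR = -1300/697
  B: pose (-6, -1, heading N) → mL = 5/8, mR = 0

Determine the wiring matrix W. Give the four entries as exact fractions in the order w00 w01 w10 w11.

1/2 -1/2 1/2 -1

obs A: pose=(-5,-5,S) → sL=40/41, sR=40/17, mL=-480/697, mR=-1300/697
obs B: pose=(-6,-1,N) → sL=5/2, sR=5/4, mL=5/8, mR=0
sensor matrix S = [[40/41, 40/17], [5/2, 5/4]]; det S = -3250/697
solve [mL_A; mL_B] = S·[w00; w01] and [mR_A; mR_B] = S·[w10; w11]:
  w00 = 1/2, w01 = -1/2, w10 = 1/2, w11 = -1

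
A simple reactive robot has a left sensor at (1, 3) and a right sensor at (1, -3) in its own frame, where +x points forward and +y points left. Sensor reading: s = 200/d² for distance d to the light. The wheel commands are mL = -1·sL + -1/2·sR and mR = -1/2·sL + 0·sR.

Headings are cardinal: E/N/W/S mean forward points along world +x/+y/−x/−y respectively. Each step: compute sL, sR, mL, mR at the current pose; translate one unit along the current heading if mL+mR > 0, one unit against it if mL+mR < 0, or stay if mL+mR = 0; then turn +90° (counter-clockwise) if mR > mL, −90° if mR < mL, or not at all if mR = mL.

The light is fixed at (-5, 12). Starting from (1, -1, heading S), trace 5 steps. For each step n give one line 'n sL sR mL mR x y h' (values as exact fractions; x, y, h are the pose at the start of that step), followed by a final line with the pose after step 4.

n=0: pose=(1,-1,S); sL=200/277, sR=40/41; mL=-13740/11357, mR=-100/277; mL+mR=-17840/11357 → advance -1; mR−mL=9640/11357 → turn +1·90°
n=1: pose=(1,0,E); sL=20/13, sR=100/137; mL=-3390/1781, mR=-10/13; mL+mR=-4760/1781 → advance -1; mR−mL=2020/1781 → turn +1·90°
n=2: pose=(0,0,N); sL=8/5, sR=40/37; mL=-396/185, mR=-4/5; mL+mR=-544/185 → advance -1; mR−mL=248/185 → turn +1·90°
n=3: pose=(0,-1,W); sL=25/34, sR=50/29; mL=-1575/986, mR=-25/68; mL+mR=-3875/1972 → advance -1; mR−mL=2425/1972 → turn +1·90°
n=4: pose=(1,-1,S); sL=200/277, sR=40/41; mL=-13740/11357, mR=-100/277; mL+mR=-17840/11357 → advance -1; mR−mL=9640/11357 → turn +1·90°

0 200/277 40/41 -13740/11357 -100/277 1 -1 S
1 20/13 100/137 -3390/1781 -10/13 1 0 E
2 8/5 40/37 -396/185 -4/5 0 0 N
3 25/34 50/29 -1575/986 -25/68 0 -1 W
4 200/277 40/41 -13740/11357 -100/277 1 -1 S
final 1 0 E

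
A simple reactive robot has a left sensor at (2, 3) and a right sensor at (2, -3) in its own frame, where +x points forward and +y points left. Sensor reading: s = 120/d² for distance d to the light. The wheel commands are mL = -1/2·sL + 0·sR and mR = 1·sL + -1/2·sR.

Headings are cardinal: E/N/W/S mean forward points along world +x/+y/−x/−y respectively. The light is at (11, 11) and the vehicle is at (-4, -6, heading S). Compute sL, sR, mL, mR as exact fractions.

left sensor world pos  = (-1, -8); dL² = 505
right sensor world pos = (-7, -8); dR² = 685
sL = 120/505 = 24/101
sR = 120/685 = 24/137
mL = -1/2·sL + 0·sR = -12/101
mR = 1·sL + -1/2·sR = 2076/13837

24/101 24/137 -12/101 2076/13837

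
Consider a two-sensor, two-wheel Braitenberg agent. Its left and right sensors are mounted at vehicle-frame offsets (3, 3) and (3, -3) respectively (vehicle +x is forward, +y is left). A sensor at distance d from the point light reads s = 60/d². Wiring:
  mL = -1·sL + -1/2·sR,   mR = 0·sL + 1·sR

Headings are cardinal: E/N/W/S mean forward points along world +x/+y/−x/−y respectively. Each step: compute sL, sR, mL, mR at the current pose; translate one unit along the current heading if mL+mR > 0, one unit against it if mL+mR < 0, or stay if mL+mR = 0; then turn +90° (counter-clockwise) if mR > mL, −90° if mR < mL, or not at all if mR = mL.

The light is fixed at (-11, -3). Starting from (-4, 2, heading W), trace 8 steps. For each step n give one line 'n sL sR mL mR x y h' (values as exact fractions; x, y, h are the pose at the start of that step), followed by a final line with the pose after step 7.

n=0: pose=(-4,2,W); sL=3, sR=3/4; mL=-27/8, mR=3/4; mL+mR=-21/8 → advance -1; mR−mL=33/8 → turn +1·90°
n=1: pose=(-3,2,S); sL=12/25, sR=60/29; mL=-1098/725, mR=60/29; mL+mR=402/725 → advance +1; mR−mL=2598/725 → turn +1·90°
n=2: pose=(-3,1,E); sL=6/17, sR=30/61; mL=-621/1037, mR=30/61; mL+mR=-111/1037 → advance -1; mR−mL=1131/1037 → turn +1·90°
n=3: pose=(-4,1,N); sL=12/13, sR=60/149; mL=-2178/1937, mR=60/149; mL+mR=-1398/1937 → advance -1; mR−mL=2958/1937 → turn +1·90°
n=4: pose=(-4,0,W); sL=15/4, sR=15/13; mL=-225/52, mR=15/13; mL+mR=-165/52 → advance -1; mR−mL=285/52 → turn +1·90°
n=5: pose=(-3,0,S); sL=60/121, sR=12/5; mL=-1026/605, mR=12/5; mL+mR=426/605 → advance +1; mR−mL=2478/605 → turn +1·90°
n=6: pose=(-3,-1,E); sL=30/73, sR=30/61; mL=-2925/4453, mR=30/61; mL+mR=-735/4453 → advance -1; mR−mL=5115/4453 → turn +1·90°
n=7: pose=(-4,-1,N); sL=60/41, sR=12/25; mL=-1746/1025, mR=12/25; mL+mR=-1254/1025 → advance -1; mR−mL=2238/1025 → turn +1·90°

0 3 3/4 -27/8 3/4 -4 2 W
1 12/25 60/29 -1098/725 60/29 -3 2 S
2 6/17 30/61 -621/1037 30/61 -3 1 E
3 12/13 60/149 -2178/1937 60/149 -4 1 N
4 15/4 15/13 -225/52 15/13 -4 0 W
5 60/121 12/5 -1026/605 12/5 -3 0 S
6 30/73 30/61 -2925/4453 30/61 -3 -1 E
7 60/41 12/25 -1746/1025 12/25 -4 -1 N
final -4 -2 W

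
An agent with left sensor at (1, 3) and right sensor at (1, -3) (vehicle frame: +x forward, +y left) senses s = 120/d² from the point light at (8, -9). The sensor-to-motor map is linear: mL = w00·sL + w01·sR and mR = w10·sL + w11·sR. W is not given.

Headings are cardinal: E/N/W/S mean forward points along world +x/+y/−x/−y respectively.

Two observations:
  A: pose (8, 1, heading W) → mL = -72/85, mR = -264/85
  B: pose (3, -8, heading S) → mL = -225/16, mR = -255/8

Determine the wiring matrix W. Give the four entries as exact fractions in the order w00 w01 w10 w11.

-1/2 1/2 -1 -1

obs A: pose=(8,1,W) → sL=12/5, sR=12/17, mL=-72/85, mR=-264/85
obs B: pose=(3,-8,S) → sL=30, sR=15/8, mL=-225/16, mR=-255/8
sensor matrix S = [[12/5, 12/17], [30, 15/8]]; det S = -567/34
solve [mL_A; mL_B] = S·[w00; w01] and [mR_A; mR_B] = S·[w10; w11]:
  w00 = -1/2, w01 = 1/2, w10 = -1, w11 = -1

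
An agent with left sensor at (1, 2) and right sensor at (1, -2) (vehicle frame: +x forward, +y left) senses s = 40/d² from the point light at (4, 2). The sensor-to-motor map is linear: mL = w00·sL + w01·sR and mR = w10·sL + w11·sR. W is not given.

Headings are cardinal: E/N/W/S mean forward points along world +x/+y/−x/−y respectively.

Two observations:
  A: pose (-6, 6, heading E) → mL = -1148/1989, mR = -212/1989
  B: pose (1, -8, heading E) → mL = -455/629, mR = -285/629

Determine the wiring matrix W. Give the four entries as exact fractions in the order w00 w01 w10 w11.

obs A: pose=(-6,6,E) → sL=40/117, sR=8/17, mL=-1148/1989, mR=-212/1989
obs B: pose=(1,-8,E) → sL=10/17, sR=10/37, mL=-455/629, mR=-285/629
sensor matrix S = [[40/117, 8/17], [10/17, 10/37]]; det S = -230720/1251081
solve [mL_A; mL_B] = S·[w00; w01] and [mR_A; mR_B] = S·[w10; w11]:
  w00 = -1, w01 = -1/2, w10 = -1, w11 = 1/2

-1 -1/2 -1 1/2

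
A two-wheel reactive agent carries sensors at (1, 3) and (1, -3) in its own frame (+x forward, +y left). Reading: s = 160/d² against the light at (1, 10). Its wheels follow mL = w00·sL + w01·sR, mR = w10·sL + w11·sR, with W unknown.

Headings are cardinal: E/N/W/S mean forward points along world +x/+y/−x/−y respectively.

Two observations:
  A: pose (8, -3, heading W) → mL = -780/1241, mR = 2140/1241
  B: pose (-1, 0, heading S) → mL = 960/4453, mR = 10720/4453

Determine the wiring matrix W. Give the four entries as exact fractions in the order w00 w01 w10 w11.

obs A: pose=(8,-3,W) → sL=40/73, sR=20/17, mL=-780/1241, mR=2140/1241
obs B: pose=(-1,0,S) → sL=80/61, sR=80/73, mL=960/4453, mR=10720/4453
sensor matrix S = [[40/73, 20/17], [80/61, 80/73]]; det S = -5208000/5526173
solve [mL_A; mL_B] = S·[w00; w01] and [mR_A; mR_B] = S·[w10; w11]:
  w00 = 1, w01 = -1, w10 = 1, w11 = 1

1 -1 1 1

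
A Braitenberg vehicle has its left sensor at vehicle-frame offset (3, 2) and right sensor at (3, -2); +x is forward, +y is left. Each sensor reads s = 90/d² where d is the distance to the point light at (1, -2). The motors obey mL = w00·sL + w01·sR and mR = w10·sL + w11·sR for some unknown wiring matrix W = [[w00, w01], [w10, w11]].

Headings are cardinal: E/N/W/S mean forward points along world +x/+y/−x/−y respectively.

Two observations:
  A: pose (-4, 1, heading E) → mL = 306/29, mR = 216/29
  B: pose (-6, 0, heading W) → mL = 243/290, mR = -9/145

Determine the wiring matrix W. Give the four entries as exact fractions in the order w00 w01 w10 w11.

1/2 1/2 -1/2 1/2

obs A: pose=(-4,1,E) → sL=90/29, sR=18, mL=306/29, mR=216/29
obs B: pose=(-6,0,W) → sL=9/10, sR=45/58, mL=243/290, mR=-9/145
sensor matrix S = [[90/29, 18], [9/10, 45/58]]; det S = -57996/4205
solve [mL_A; mL_B] = S·[w00; w01] and [mR_A; mR_B] = S·[w10; w11]:
  w00 = 1/2, w01 = 1/2, w10 = -1/2, w11 = 1/2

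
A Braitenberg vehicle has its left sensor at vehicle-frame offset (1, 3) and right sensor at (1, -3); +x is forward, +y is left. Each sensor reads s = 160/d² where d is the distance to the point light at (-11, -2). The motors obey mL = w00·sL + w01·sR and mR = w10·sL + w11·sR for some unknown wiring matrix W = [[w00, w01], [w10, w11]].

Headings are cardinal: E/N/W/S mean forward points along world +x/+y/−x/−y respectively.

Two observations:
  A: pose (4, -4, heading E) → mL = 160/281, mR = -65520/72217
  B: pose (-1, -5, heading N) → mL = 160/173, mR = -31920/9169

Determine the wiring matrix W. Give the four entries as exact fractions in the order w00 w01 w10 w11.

obs A: pose=(4,-4,E) → sL=160/257, sR=160/281, mL=160/281, mR=-65520/72217
obs B: pose=(-1,-5,N) → sL=160/53, sR=160/173, mL=160/173, mR=-31920/9169
sensor matrix S = [[160/257, 160/281], [160/53, 160/173]]; det S = -756940800/662157673
solve [mL_A; mL_B] = S·[w00; w01] and [mR_A; mR_B] = S·[w10; w11]:
  w00 = 0, w01 = 1, w10 = -1, w11 = -1/2

0 1 -1 -1/2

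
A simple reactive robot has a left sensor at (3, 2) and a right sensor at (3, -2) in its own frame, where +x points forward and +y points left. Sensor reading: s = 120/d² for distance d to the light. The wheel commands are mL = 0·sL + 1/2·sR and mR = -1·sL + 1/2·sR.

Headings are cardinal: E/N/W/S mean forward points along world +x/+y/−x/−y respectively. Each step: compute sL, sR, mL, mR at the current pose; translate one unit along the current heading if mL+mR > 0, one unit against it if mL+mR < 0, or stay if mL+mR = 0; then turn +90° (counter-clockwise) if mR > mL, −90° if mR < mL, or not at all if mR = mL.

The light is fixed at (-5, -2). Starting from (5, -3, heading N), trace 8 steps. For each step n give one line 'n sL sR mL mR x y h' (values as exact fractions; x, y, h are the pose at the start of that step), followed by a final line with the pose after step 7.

n=0: pose=(5,-3,N); sL=30/17, sR=30/37; mL=15/37, mR=-855/629; mL+mR=-600/629 → advance -1; mR−mL=-30/17 → turn -1·90°
n=1: pose=(5,-4,E); sL=120/169, sR=24/37; mL=12/37, mR=-2412/6253; mL+mR=-384/6253 → advance -1; mR−mL=-120/169 → turn -1·90°
n=2: pose=(4,-4,S); sL=60/73, sR=60/37; mL=30/37, mR=-30/2701; mL+mR=2160/2701 → advance +1; mR−mL=-60/73 → turn -1·90°
n=3: pose=(4,-5,W); sL=120/61, sR=120/37; mL=60/37, mR=-780/2257; mL+mR=2880/2257 → advance +1; mR−mL=-120/61 → turn -1·90°
n=4: pose=(3,-5,N); sL=10/3, sR=6/5; mL=3/5, mR=-41/15; mL+mR=-32/15 → advance -1; mR−mL=-10/3 → turn -1·90°
n=5: pose=(3,-6,E); sL=24/25, sR=120/157; mL=60/157, mR=-2268/3925; mL+mR=-768/3925 → advance -1; mR−mL=-24/25 → turn -1·90°
n=6: pose=(2,-6,S); sL=12/13, sR=60/37; mL=30/37, mR=-54/481; mL+mR=336/481 → advance +1; mR−mL=-12/13 → turn -1·90°
n=7: pose=(2,-7,W); sL=24/13, sR=24/5; mL=12/5, mR=36/65; mL+mR=192/65 → advance +1; mR−mL=-24/13 → turn -1·90°

0 30/17 30/37 15/37 -855/629 5 -3 N
1 120/169 24/37 12/37 -2412/6253 5 -4 E
2 60/73 60/37 30/37 -30/2701 4 -4 S
3 120/61 120/37 60/37 -780/2257 4 -5 W
4 10/3 6/5 3/5 -41/15 3 -5 N
5 24/25 120/157 60/157 -2268/3925 3 -6 E
6 12/13 60/37 30/37 -54/481 2 -6 S
7 24/13 24/5 12/5 36/65 2 -7 W
final 1 -7 N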